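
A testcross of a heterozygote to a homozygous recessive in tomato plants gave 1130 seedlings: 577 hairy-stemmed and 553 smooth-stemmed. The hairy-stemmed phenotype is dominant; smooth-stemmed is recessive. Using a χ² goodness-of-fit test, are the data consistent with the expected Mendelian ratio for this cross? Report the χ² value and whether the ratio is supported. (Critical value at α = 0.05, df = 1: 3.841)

A testcross of a heterozygote (Aa × aa) gives a 1:1 phenotypic ratio.
Total ratio parts = 2. Expected numbers out of 1130:
  hairy-stemmed: 1130 × 1/2 = 565
  smooth-stemmed: 1130 × 1/2 = 565
χ² = Σ (O − E)² / E
  hairy-stemmed: (577 − 565)² / 565 = 0.2549
  smooth-stemmed: (553 − 565)² / 565 = 0.2549
χ² = 0.2549 + 0.2549 = 0.5098 ≈ 0.510
Degrees of freedom = 2 − 1 = 1; critical value at α = 0.05 is 3.841.
Since 0.510 < 3.841, we fail to reject the null hypothesis — the data are consistent with the 1:1 ratio.

0.510; consistent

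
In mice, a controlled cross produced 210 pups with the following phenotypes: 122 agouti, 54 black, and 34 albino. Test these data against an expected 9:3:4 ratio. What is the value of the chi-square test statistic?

12.078

Expected counts for N = 210 under a 9:3:4 ratio (total parts = 16):
  agouti: 210 × 9/16 = 118.125
  black: 210 × 3/16 = 39.375
  albino: 210 × 4/16 = 52.5
χ² = Σ (O − E)² / E
  agouti: (122 − 118.125)² / 118.125 = 0.1271
  black: (54 − 39.375)² / 39.375 = 5.4321
  albino: (34 − 52.5)² / 52.5 = 6.5190
χ² = 0.1271 + 5.4321 + 6.5190 = 12.0782 ≈ 12.078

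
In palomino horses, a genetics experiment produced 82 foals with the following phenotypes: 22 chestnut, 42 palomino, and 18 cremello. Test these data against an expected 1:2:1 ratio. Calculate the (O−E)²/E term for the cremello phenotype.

0.305

Under the 1:2:1 hypothesis (Σ ratio = 4, N = 82):
  chestnut: 82 × 1/4 = 20.5
  palomino: 82 × 2/4 = 41
  cremello: 82 × 1/4 = 20.5
Contribution of cremello: (18 − 20.5)² / 20.5 = 0.3049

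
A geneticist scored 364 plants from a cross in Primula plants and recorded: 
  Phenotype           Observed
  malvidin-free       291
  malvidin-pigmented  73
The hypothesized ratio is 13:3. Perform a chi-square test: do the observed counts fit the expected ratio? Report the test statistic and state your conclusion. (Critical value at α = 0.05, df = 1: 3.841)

0.407; consistent

The 13:3 ratio has 16 parts, so with N = 364 the expected counts are:
  malvidin-free: 364 × 13/16 = 295.75
  malvidin-pigmented: 364 × 3/16 = 68.25
χ² = Σ (O − E)² / E
  malvidin-free: (291 − 295.75)² / 295.75 = 0.0763
  malvidin-pigmented: (73 − 68.25)² / 68.25 = 0.3306
χ² = 0.0763 + 0.3306 = 0.4069 ≈ 0.407
Degrees of freedom = 2 − 1 = 1; critical value at α = 0.05 is 3.841.
Since 0.407 < 3.841, we fail to reject the null hypothesis — the data are consistent with the 13:3 ratio.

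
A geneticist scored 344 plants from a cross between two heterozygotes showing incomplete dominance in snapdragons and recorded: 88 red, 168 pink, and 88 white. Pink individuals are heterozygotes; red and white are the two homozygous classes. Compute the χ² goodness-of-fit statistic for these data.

With incomplete dominance, a heterozygote × heterozygote cross gives a 1:2:1 phenotypic ratio.
Expected counts for N = 344 under a 1:2:1 ratio (total parts = 4):
  red: 344 × 1/4 = 86
  pink: 344 × 2/4 = 172
  white: 344 × 1/4 = 86
χ² = Σ (O − E)² / E
  red: (88 − 86)² / 86 = 0.0465
  pink: (168 − 172)² / 172 = 0.0930
  white: (88 − 86)² / 86 = 0.0465
χ² = 0.0465 + 0.0930 + 0.0465 = 0.186

0.186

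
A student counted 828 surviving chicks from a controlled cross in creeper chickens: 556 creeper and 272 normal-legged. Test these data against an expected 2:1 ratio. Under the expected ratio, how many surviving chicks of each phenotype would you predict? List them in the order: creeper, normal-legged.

Under the 2:1 hypothesis (Σ ratio = 3, N = 828):
  creeper: 828 × 2/3 = 552
  normal-legged: 828 × 1/3 = 276

552, 276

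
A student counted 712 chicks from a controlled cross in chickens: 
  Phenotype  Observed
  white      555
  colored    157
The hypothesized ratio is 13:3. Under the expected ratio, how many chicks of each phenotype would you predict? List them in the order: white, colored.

Expected counts for N = 712 under a 13:3 ratio (total parts = 16):
  white: 712 × 13/16 = 578.5
  colored: 712 × 3/16 = 133.5

578.5, 133.5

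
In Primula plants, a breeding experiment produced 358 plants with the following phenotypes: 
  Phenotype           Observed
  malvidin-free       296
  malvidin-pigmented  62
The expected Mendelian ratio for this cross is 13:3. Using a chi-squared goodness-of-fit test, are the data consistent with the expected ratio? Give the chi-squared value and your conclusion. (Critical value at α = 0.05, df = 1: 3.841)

The 13:3 ratio has 16 parts, so with N = 358 the expected counts are:
  malvidin-free: 358 × 13/16 = 290.875
  malvidin-pigmented: 358 × 3/16 = 67.125
χ² = Σ (O − E)² / E
  malvidin-free: (296 − 290.875)² / 290.875 = 0.0903
  malvidin-pigmented: (62 − 67.125)² / 67.125 = 0.3913
χ² = 0.0903 + 0.3913 = 0.4816 ≈ 0.482
Degrees of freedom = 2 − 1 = 1; critical value at α = 0.05 is 3.841.
Since 0.482 < 3.841, we fail to reject the null hypothesis — the data are consistent with the 13:3 ratio.

0.482; consistent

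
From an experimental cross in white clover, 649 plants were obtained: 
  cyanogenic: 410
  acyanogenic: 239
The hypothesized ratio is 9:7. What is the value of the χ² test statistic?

Under the 9:7 hypothesis (Σ ratio = 16, N = 649):
  cyanogenic: 649 × 9/16 = 365.0625
  acyanogenic: 649 × 7/16 = 283.9375
χ² = Σ (O − E)² / E
  cyanogenic: (410 − 365.0625)² / 365.0625 = 5.5316
  acyanogenic: (239 − 283.9375)² / 283.9375 = 7.1121
χ² = 5.5316 + 7.1121 = 12.6437 ≈ 12.644

12.644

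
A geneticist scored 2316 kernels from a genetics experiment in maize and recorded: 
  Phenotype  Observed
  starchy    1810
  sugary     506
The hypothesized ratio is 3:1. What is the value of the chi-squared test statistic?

Expected counts for N = 2316 under a 3:1 ratio (total parts = 4):
  starchy: 2316 × 3/4 = 1737
  sugary: 2316 × 1/4 = 579
χ² = Σ (O − E)² / E
  starchy: (1810 − 1737)² / 1737 = 3.0679
  sugary: (506 − 579)² / 579 = 9.2038
χ² = 3.0679 + 9.2038 = 12.2717 ≈ 12.272

12.272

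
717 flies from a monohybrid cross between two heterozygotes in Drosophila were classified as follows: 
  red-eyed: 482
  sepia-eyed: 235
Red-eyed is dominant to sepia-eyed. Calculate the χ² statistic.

23.119

For a monohybrid cross between heterozygotes with complete dominance, the expected phenotypic ratio is 3:1.
Total ratio parts = 4. Expected numbers out of 717:
  red-eyed: 717 × 3/4 = 537.75
  sepia-eyed: 717 × 1/4 = 179.25
χ² = Σ (O − E)² / E
  red-eyed: (482 − 537.75)² / 537.75 = 5.7798
  sepia-eyed: (235 − 179.25)² / 179.25 = 17.3393
χ² = 5.7798 + 17.3393 = 23.1191 ≈ 23.119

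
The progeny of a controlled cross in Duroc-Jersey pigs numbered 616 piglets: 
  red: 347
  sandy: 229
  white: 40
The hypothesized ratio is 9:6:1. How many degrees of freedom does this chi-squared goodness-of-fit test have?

2

A goodness-of-fit test with 3 phenotype classes has df = 3 − 1 = 2.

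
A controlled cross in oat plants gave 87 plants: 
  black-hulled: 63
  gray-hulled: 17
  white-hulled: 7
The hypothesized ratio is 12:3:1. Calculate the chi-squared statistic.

The 12:3:1 ratio has 16 parts, so with N = 87 the expected counts are:
  black-hulled: 87 × 12/16 = 65.25
  gray-hulled: 87 × 3/16 = 16.3125
  white-hulled: 87 × 1/16 = 5.4375
χ² = Σ (O − E)² / E
  black-hulled: (63 − 65.25)² / 65.25 = 0.0776
  gray-hulled: (17 − 16.3125)² / 16.3125 = 0.0290
  white-hulled: (7 − 5.4375)² / 5.4375 = 0.4490
χ² = 0.0776 + 0.0290 + 0.4490 = 0.5556 ≈ 0.556

0.556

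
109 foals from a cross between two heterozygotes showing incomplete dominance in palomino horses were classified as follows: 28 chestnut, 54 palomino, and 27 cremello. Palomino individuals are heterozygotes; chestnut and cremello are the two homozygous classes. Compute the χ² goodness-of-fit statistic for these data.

With incomplete dominance, a heterozygote × heterozygote cross gives a 1:2:1 phenotypic ratio.
Under the 1:2:1 hypothesis (Σ ratio = 4, N = 109):
  chestnut: 109 × 1/4 = 27.25
  palomino: 109 × 2/4 = 54.5
  cremello: 109 × 1/4 = 27.25
χ² = Σ (O − E)² / E
  chestnut: (28 − 27.25)² / 27.25 = 0.0206
  palomino: (54 − 54.5)² / 54.5 = 0.0046
  cremello: (27 − 27.25)² / 27.25 = 0.0023
χ² = 0.0206 + 0.0046 + 0.0023 = 0.0275 ≈ 0.028

0.028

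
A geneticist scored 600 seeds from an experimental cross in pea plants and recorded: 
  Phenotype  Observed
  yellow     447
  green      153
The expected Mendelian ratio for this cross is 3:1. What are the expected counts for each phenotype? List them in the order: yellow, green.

Under the 3:1 hypothesis (Σ ratio = 4, N = 600):
  yellow: 600 × 3/4 = 450
  green: 600 × 1/4 = 150

450, 150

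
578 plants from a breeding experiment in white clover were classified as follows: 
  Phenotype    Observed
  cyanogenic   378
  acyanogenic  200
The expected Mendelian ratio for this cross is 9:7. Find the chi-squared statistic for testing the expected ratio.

19.655

Under the 9:7 hypothesis (Σ ratio = 16, N = 578):
  cyanogenic: 578 × 9/16 = 325.125
  acyanogenic: 578 × 7/16 = 252.875
χ² = Σ (O − E)² / E
  cyanogenic: (378 − 325.125)² / 325.125 = 8.5990
  acyanogenic: (200 − 252.875)² / 252.875 = 11.0559
χ² = 8.5990 + 11.0559 = 19.6549 ≈ 19.655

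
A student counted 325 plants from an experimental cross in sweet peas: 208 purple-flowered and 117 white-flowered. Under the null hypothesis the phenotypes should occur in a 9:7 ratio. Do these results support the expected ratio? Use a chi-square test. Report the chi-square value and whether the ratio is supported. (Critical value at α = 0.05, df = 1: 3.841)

7.932; not consistent

The 9:7 ratio has 16 parts, so with N = 325 the expected counts are:
  purple-flowered: 325 × 9/16 = 182.8125
  white-flowered: 325 × 7/16 = 142.1875
χ² = Σ (O − E)² / E
  purple-flowered: (208 − 182.8125)² / 182.8125 = 3.4703
  white-flowered: (117 − 142.1875)² / 142.1875 = 4.4618
χ² = 3.4703 + 4.4618 = 7.9321 ≈ 7.932
Degrees of freedom = 2 − 1 = 1; critical value at α = 0.05 is 3.841.
Since 7.932 > 3.841, we reject the null hypothesis — the data do not fit the 9:7 ratio.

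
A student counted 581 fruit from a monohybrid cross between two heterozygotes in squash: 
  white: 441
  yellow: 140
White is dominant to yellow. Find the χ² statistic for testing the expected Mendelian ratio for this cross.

For a monohybrid cross between heterozygotes with complete dominance, the expected phenotypic ratio is 3:1.
The 3:1 ratio has 4 parts, so with N = 581 the expected counts are:
  white: 581 × 3/4 = 435.75
  yellow: 581 × 1/4 = 145.25
χ² = Σ (O − E)² / E
  white: (441 − 435.75)² / 435.75 = 0.0633
  yellow: (140 − 145.25)² / 145.25 = 0.1898
χ² = 0.0633 + 0.1898 = 0.2531 ≈ 0.253

0.253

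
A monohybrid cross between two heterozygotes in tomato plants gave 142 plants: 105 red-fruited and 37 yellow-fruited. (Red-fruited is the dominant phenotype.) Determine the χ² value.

0.085

For a monohybrid cross between heterozygotes with complete dominance, the expected phenotypic ratio is 3:1.
The 3:1 ratio has 4 parts, so with N = 142 the expected counts are:
  red-fruited: 142 × 3/4 = 106.5
  yellow-fruited: 142 × 1/4 = 35.5
χ² = Σ (O − E)² / E
  red-fruited: (105 − 106.5)² / 106.5 = 0.0211
  yellow-fruited: (37 − 35.5)² / 35.5 = 0.0634
χ² = 0.0211 + 0.0634 = 0.0845 ≈ 0.085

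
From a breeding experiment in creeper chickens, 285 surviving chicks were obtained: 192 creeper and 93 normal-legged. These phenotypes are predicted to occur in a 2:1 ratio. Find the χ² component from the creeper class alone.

0.021

Total ratio parts = 3. Expected numbers out of 285:
  creeper: 285 × 2/3 = 190
  normal-legged: 285 × 1/3 = 95
Contribution of creeper: (192 − 190)² / 190 = 0.0211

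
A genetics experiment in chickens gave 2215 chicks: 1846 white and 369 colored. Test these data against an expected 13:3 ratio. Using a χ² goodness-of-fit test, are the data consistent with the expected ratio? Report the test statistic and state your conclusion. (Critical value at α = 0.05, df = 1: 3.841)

The 13:3 ratio has 16 parts, so with N = 2215 the expected counts are:
  white: 2215 × 13/16 = 1799.6875
  colored: 2215 × 3/16 = 415.3125
χ² = Σ (O − E)² / E
  white: (1846 − 1799.6875)² / 1799.6875 = 1.1918
  colored: (369 − 415.3125)² / 415.3125 = 5.1644
χ² = 1.1918 + 5.1644 = 6.3562 ≈ 6.356
Degrees of freedom = 2 − 1 = 1; critical value at α = 0.05 is 3.841.
Since 6.356 > 3.841, we reject the null hypothesis — the data do not fit the 13:3 ratio.

6.356; not consistent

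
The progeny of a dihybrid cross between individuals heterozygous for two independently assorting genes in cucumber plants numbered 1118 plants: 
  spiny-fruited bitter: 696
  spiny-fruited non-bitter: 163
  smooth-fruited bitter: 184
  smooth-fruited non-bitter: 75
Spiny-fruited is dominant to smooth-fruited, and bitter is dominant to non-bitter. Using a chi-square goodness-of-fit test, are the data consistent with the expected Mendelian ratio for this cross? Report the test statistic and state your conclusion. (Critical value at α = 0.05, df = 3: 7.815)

A dihybrid F₂ with independent assortment and complete dominance at both loci gives a 9:3:3:1 phenotypic ratio.
The 9:3:3:1 ratio has 16 parts, so with N = 1118 the expected counts are:
  spiny-fruited bitter: 1118 × 9/16 = 628.875
  spiny-fruited non-bitter: 1118 × 3/16 = 209.625
  smooth-fruited bitter: 1118 × 3/16 = 209.625
  smooth-fruited non-bitter: 1118 × 1/16 = 69.875
χ² = Σ (O − E)² / E
  spiny-fruited bitter: (696 − 628.875)² / 628.875 = 7.1648
  spiny-fruited non-bitter: (163 − 209.625)² / 209.625 = 10.3704
  smooth-fruited bitter: (184 − 209.625)² / 209.625 = 3.1325
  smooth-fruited non-bitter: (75 − 69.875)² / 69.875 = 0.3759
χ² = 7.1648 + 10.3704 + 3.1325 + 0.3759 = 21.0436 ≈ 21.044
Degrees of freedom = 4 − 1 = 3; critical value at α = 0.05 is 7.815.
Since 21.044 > 7.815, we reject the null hypothesis — the data do not fit the 9:3:3:1 ratio.

21.044; not consistent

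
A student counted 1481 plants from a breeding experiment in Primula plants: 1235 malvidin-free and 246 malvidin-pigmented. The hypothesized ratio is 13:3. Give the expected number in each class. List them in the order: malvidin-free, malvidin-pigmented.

Expected counts for N = 1481 under a 13:3 ratio (total parts = 16):
  malvidin-free: 1481 × 13/16 = 1203.3125
  malvidin-pigmented: 1481 × 3/16 = 277.6875

1203.3125, 277.6875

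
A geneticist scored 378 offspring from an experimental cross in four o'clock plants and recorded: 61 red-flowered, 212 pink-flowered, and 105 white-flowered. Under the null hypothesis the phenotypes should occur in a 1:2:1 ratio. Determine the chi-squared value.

The 1:2:1 ratio has 4 parts, so with N = 378 the expected counts are:
  red-flowered: 378 × 1/4 = 94.5
  pink-flowered: 378 × 2/4 = 189
  white-flowered: 378 × 1/4 = 94.5
χ² = Σ (O − E)² / E
  red-flowered: (61 − 94.5)² / 94.5 = 11.8757
  pink-flowered: (212 − 189)² / 189 = 2.7989
  white-flowered: (105 − 94.5)² / 94.5 = 1.1667
χ² = 11.8757 + 2.7989 + 1.1667 = 15.8413 ≈ 15.841

15.841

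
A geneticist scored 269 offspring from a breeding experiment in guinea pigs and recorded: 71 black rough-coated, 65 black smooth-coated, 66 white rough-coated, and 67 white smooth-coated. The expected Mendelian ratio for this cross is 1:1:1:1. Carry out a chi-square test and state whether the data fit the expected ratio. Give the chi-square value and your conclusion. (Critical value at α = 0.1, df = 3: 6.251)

0.309; consistent

The 1:1:1:1 ratio has 4 parts, so with N = 269 the expected counts are:
  black rough-coated: 269 × 1/4 = 67.25
  black smooth-coated: 269 × 1/4 = 67.25
  white rough-coated: 269 × 1/4 = 67.25
  white smooth-coated: 269 × 1/4 = 67.25
χ² = Σ (O − E)² / E
  black rough-coated: (71 − 67.25)² / 67.25 = 0.2091
  black smooth-coated: (65 − 67.25)² / 67.25 = 0.0753
  white rough-coated: (66 − 67.25)² / 67.25 = 0.0232
  white smooth-coated: (67 − 67.25)² / 67.25 = 0.0009
χ² = 0.2091 + 0.0753 + 0.0232 + 0.0009 = 0.3085 ≈ 0.309
Degrees of freedom = 4 − 1 = 3; critical value at α = 0.1 is 6.251.
Since 0.309 < 6.251, we fail to reject the null hypothesis — the data are consistent with the 1:1:1:1 ratio.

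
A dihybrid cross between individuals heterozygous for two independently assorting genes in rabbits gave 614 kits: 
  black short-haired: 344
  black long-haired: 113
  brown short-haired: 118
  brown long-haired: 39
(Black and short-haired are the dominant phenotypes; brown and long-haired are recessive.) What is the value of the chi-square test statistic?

A dihybrid F₂ with independent assortment and complete dominance at both loci gives a 9:3:3:1 phenotypic ratio.
The 9:3:3:1 ratio has 16 parts, so with N = 614 the expected counts are:
  black short-haired: 614 × 9/16 = 345.375
  black long-haired: 614 × 3/16 = 115.125
  brown short-haired: 614 × 3/16 = 115.125
  brown long-haired: 614 × 1/16 = 38.375
χ² = Σ (O − E)² / E
  black short-haired: (344 − 345.375)² / 345.375 = 0.0055
  black long-haired: (113 − 115.125)² / 115.125 = 0.0392
  brown short-haired: (118 − 115.125)² / 115.125 = 0.0718
  brown long-haired: (39 − 38.375)² / 38.375 = 0.0102
χ² = 0.0055 + 0.0392 + 0.0718 + 0.0102 = 0.1267 ≈ 0.127

0.127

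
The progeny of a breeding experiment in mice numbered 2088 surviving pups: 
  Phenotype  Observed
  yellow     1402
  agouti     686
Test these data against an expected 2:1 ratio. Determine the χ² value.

0.216

Under the 2:1 hypothesis (Σ ratio = 3, N = 2088):
  yellow: 2088 × 2/3 = 1392
  agouti: 2088 × 1/3 = 696
χ² = Σ (O − E)² / E
  yellow: (1402 − 1392)² / 1392 = 0.0718
  agouti: (686 − 696)² / 696 = 0.1437
χ² = 0.0718 + 0.1437 = 0.2155 ≈ 0.216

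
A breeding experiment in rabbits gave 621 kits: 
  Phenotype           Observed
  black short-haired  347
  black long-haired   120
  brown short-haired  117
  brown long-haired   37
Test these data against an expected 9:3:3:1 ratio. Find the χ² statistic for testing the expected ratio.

The 9:3:3:1 ratio has 16 parts, so with N = 621 the expected counts are:
  black short-haired: 621 × 9/16 = 349.3125
  black long-haired: 621 × 3/16 = 116.4375
  brown short-haired: 621 × 3/16 = 116.4375
  brown long-haired: 621 × 1/16 = 38.8125
χ² = Σ (O − E)² / E
  black short-haired: (347 − 349.3125)² / 349.3125 = 0.0153
  black long-haired: (120 − 116.4375)² / 116.4375 = 0.1090
  brown short-haired: (117 − 116.4375)² / 116.4375 = 0.0027
  brown long-haired: (37 − 38.8125)² / 38.8125 = 0.0846
χ² = 0.0153 + 0.1090 + 0.0027 + 0.0846 = 0.2116 ≈ 0.212

0.212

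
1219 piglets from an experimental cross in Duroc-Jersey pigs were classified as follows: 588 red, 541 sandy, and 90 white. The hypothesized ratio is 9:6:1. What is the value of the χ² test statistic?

31.811

Expected counts for N = 1219 under a 9:6:1 ratio (total parts = 16):
  red: 1219 × 9/16 = 685.6875
  sandy: 1219 × 6/16 = 457.125
  white: 1219 × 1/16 = 76.1875
χ² = Σ (O − E)² / E
  red: (588 − 685.6875)² / 685.6875 = 13.9172
  sandy: (541 − 457.125)² / 457.125 = 15.3897
  white: (90 − 76.1875)² / 76.1875 = 2.5042
χ² = 13.9172 + 15.3897 + 2.5042 = 31.8111 ≈ 31.811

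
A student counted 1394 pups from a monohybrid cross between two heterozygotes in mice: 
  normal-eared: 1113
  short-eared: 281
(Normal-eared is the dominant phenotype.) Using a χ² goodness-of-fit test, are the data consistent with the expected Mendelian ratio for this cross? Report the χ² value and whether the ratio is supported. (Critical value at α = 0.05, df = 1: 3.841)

For a monohybrid cross between heterozygotes with complete dominance, the expected phenotypic ratio is 3:1.
The 3:1 ratio has 4 parts, so with N = 1394 the expected counts are:
  normal-eared: 1394 × 3/4 = 1045.5
  short-eared: 1394 × 1/4 = 348.5
χ² = Σ (O − E)² / E
  normal-eared: (1113 − 1045.5)² / 1045.5 = 4.3580
  short-eared: (281 − 348.5)² / 348.5 = 13.0739
χ² = 4.3580 + 13.0739 = 17.4319 ≈ 17.432
Degrees of freedom = 2 − 1 = 1; critical value at α = 0.05 is 3.841.
Since 17.432 > 3.841, we reject the null hypothesis — the data do not fit the 3:1 ratio.

17.432; not consistent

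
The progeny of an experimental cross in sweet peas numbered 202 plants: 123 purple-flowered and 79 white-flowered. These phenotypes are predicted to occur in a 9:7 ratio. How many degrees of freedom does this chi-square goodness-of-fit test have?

A goodness-of-fit test with 2 phenotype classes has df = 2 − 1 = 1.

1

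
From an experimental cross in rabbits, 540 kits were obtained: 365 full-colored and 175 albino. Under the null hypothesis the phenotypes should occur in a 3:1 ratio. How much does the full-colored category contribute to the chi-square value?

Under the 3:1 hypothesis (Σ ratio = 4, N = 540):
  full-colored: 540 × 3/4 = 405
  albino: 540 × 1/4 = 135
Contribution of full-colored: (365 − 405)² / 405 = 3.9506

3.951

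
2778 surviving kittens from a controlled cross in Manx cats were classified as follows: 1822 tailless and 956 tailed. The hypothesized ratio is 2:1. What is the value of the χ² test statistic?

1.458

Under the 2:1 hypothesis (Σ ratio = 3, N = 2778):
  tailless: 2778 × 2/3 = 1852
  tailed: 2778 × 1/3 = 926
χ² = Σ (O − E)² / E
  tailless: (1822 − 1852)² / 1852 = 0.4860
  tailed: (956 − 926)² / 926 = 0.9719
χ² = 0.4860 + 0.9719 = 1.4579 ≈ 1.458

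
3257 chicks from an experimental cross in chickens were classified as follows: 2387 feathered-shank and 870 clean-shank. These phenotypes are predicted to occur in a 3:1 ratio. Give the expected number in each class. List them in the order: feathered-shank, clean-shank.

2442.75, 814.25

The 3:1 ratio has 4 parts, so with N = 3257 the expected counts are:
  feathered-shank: 3257 × 3/4 = 2442.75
  clean-shank: 3257 × 1/4 = 814.25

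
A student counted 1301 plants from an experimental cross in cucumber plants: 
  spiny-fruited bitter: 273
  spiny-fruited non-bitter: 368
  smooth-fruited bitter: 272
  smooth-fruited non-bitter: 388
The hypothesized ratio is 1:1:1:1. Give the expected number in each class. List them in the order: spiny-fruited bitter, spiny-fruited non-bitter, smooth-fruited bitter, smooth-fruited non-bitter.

The 1:1:1:1 ratio has 4 parts, so with N = 1301 the expected counts are:
  spiny-fruited bitter: 1301 × 1/4 = 325.25
  spiny-fruited non-bitter: 1301 × 1/4 = 325.25
  smooth-fruited bitter: 1301 × 1/4 = 325.25
  smooth-fruited non-bitter: 1301 × 1/4 = 325.25

325.25, 325.25, 325.25, 325.25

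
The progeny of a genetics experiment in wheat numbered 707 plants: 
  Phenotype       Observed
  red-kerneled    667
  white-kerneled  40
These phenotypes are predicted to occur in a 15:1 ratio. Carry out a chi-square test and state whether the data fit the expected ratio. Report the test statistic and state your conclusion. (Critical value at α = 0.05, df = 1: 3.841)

Expected counts for N = 707 under a 15:1 ratio (total parts = 16):
  red-kerneled: 707 × 15/16 = 662.8125
  white-kerneled: 707 × 1/16 = 44.1875
χ² = Σ (O − E)² / E
  red-kerneled: (667 − 662.8125)² / 662.8125 = 0.0265
  white-kerneled: (40 − 44.1875)² / 44.1875 = 0.3968
χ² = 0.0265 + 0.3968 = 0.4233 ≈ 0.423
Degrees of freedom = 2 − 1 = 1; critical value at α = 0.05 is 3.841.
Since 0.423 < 3.841, we fail to reject the null hypothesis — the data are consistent with the 15:1 ratio.

0.423; consistent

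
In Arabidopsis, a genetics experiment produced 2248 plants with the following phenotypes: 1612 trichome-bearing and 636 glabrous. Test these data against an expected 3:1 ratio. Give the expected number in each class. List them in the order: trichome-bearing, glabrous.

Under the 3:1 hypothesis (Σ ratio = 4, N = 2248):
  trichome-bearing: 2248 × 3/4 = 1686
  glabrous: 2248 × 1/4 = 562

1686, 562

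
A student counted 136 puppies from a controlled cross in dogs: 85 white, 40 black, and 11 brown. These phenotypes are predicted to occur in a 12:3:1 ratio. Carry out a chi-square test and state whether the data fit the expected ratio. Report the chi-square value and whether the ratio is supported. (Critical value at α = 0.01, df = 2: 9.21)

Under the 12:3:1 hypothesis (Σ ratio = 16, N = 136):
  white: 136 × 12/16 = 102
  black: 136 × 3/16 = 25.5
  brown: 136 × 1/16 = 8.5
χ² = Σ (O − E)² / E
  white: (85 − 102)² / 102 = 2.8333
  black: (40 − 25.5)² / 25.5 = 8.2451
  brown: (11 − 8.5)² / 8.5 = 0.7353
χ² = 2.8333 + 8.2451 + 0.7353 = 11.8137 ≈ 11.814
Degrees of freedom = 3 − 1 = 2; critical value at α = 0.01 is 9.21.
Since 11.814 > 9.21, we reject the null hypothesis — the data do not fit the 12:3:1 ratio.

11.814; not consistent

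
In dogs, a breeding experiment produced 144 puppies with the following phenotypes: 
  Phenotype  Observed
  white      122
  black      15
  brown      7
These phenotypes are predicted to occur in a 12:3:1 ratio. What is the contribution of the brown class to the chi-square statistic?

0.444

Under the 12:3:1 hypothesis (Σ ratio = 16, N = 144):
  white: 144 × 12/16 = 108
  black: 144 × 3/16 = 27
  brown: 144 × 1/16 = 9
Contribution of brown: (7 − 9)² / 9 = 0.4444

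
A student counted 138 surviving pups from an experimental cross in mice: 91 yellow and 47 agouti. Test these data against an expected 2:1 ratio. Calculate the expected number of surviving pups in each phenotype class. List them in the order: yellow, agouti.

92, 46

Expected counts for N = 138 under a 2:1 ratio (total parts = 3):
  yellow: 138 × 2/3 = 92
  agouti: 138 × 1/3 = 46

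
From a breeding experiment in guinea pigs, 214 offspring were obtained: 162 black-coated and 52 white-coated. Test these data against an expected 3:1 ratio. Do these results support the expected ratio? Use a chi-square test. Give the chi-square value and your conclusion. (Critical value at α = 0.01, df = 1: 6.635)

0.056; consistent

The 3:1 ratio has 4 parts, so with N = 214 the expected counts are:
  black-coated: 214 × 3/4 = 160.5
  white-coated: 214 × 1/4 = 53.5
χ² = Σ (O − E)² / E
  black-coated: (162 − 160.5)² / 160.5 = 0.0140
  white-coated: (52 − 53.5)² / 53.5 = 0.0421
χ² = 0.0140 + 0.0421 = 0.0561 ≈ 0.056
Degrees of freedom = 2 − 1 = 1; critical value at α = 0.01 is 6.635.
Since 0.056 < 6.635, we fail to reject the null hypothesis — the data are consistent with the 3:1 ratio.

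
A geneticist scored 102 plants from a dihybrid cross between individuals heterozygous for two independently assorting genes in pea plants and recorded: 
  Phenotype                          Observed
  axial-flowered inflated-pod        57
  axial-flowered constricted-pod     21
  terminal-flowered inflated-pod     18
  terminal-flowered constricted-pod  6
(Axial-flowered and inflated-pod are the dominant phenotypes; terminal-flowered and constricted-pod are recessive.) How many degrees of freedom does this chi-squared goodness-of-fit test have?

A dihybrid F₂ with independent assortment and complete dominance at both loci gives a 9:3:3:1 phenotypic ratio.
A goodness-of-fit test with 4 phenotype classes has df = 4 − 1 = 3.

3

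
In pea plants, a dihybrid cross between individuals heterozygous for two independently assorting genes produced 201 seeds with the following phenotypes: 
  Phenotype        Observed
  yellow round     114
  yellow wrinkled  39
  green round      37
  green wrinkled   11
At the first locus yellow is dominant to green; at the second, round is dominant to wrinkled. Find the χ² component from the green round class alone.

A dihybrid F₂ with independent assortment and complete dominance at both loci gives a 9:3:3:1 phenotypic ratio.
Total ratio parts = 16. Expected numbers out of 201:
  yellow round: 201 × 9/16 = 113.0625
  yellow wrinkled: 201 × 3/16 = 37.6875
  green round: 201 × 3/16 = 37.6875
  green wrinkled: 201 × 1/16 = 12.5625
Contribution of green round: (37 − 37.6875)² / 37.6875 = 0.0125

0.013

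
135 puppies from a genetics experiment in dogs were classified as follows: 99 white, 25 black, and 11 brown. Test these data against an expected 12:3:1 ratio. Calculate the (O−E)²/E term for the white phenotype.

Under the 12:3:1 hypothesis (Σ ratio = 16, N = 135):
  white: 135 × 12/16 = 101.25
  black: 135 × 3/16 = 25.3125
  brown: 135 × 1/16 = 8.4375
Contribution of white: (99 − 101.25)² / 101.25 = 0.0500

0.050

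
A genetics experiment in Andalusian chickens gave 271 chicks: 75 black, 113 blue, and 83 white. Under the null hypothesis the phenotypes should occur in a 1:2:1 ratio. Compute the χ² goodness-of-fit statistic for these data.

The 1:2:1 ratio has 4 parts, so with N = 271 the expected counts are:
  black: 271 × 1/4 = 67.75
  blue: 271 × 2/4 = 135.5
  white: 271 × 1/4 = 67.75
χ² = Σ (O − E)² / E
  black: (75 − 67.75)² / 67.75 = 0.7758
  blue: (113 − 135.5)² / 135.5 = 3.7362
  white: (83 − 67.75)² / 67.75 = 3.4327
χ² = 0.7758 + 3.7362 + 3.4327 = 7.9447 ≈ 7.945

7.945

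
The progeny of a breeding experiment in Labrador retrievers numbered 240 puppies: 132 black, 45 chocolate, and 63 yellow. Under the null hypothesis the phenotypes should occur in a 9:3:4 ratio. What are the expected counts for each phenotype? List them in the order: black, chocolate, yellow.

135, 45, 60

Under the 9:3:4 hypothesis (Σ ratio = 16, N = 240):
  black: 240 × 9/16 = 135
  chocolate: 240 × 3/16 = 45
  yellow: 240 × 4/16 = 60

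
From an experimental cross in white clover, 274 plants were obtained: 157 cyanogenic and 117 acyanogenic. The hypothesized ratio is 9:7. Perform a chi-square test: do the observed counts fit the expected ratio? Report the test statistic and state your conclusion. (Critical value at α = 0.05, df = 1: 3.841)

Expected counts for N = 274 under a 9:7 ratio (total parts = 16):
  cyanogenic: 274 × 9/16 = 154.125
  acyanogenic: 274 × 7/16 = 119.875
χ² = Σ (O − E)² / E
  cyanogenic: (157 − 154.125)² / 154.125 = 0.0536
  acyanogenic: (117 − 119.875)² / 119.875 = 0.0690
χ² = 0.0536 + 0.0690 = 0.1226 ≈ 0.123
Degrees of freedom = 2 − 1 = 1; critical value at α = 0.05 is 3.841.
Since 0.123 < 3.841, we fail to reject the null hypothesis — the data are consistent with the 9:7 ratio.

0.123; consistent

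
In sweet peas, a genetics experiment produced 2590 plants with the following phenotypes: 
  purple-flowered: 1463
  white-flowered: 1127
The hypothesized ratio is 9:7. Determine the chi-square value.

0.059

Expected counts for N = 2590 under a 9:7 ratio (total parts = 16):
  purple-flowered: 2590 × 9/16 = 1456.875
  white-flowered: 2590 × 7/16 = 1133.125
χ² = Σ (O − E)² / E
  purple-flowered: (1463 − 1456.875)² / 1456.875 = 0.0258
  white-flowered: (1127 − 1133.125)² / 1133.125 = 0.0331
χ² = 0.0258 + 0.0331 = 0.0589 ≈ 0.059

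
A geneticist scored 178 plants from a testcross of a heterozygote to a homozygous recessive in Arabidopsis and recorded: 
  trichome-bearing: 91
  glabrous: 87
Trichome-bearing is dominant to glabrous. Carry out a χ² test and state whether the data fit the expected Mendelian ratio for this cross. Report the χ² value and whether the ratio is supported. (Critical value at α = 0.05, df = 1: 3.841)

A testcross of a heterozygote (Aa × aa) gives a 1:1 phenotypic ratio.
Expected counts for N = 178 under a 1:1 ratio (total parts = 2):
  trichome-bearing: 178 × 1/2 = 89
  glabrous: 178 × 1/2 = 89
χ² = Σ (O − E)² / E
  trichome-bearing: (91 − 89)² / 89 = 0.0449
  glabrous: (87 − 89)² / 89 = 0.0449
χ² = 0.0449 + 0.0449 = 0.0898 ≈ 0.090
Degrees of freedom = 2 − 1 = 1; critical value at α = 0.05 is 3.841.
Since 0.090 < 3.841, we fail to reject the null hypothesis — the data are consistent with the 1:1 ratio.

0.090; consistent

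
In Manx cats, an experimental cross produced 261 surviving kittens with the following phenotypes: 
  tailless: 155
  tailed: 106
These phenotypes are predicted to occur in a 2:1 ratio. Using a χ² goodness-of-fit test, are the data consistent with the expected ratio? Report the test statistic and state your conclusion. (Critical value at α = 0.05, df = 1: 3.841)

6.224; not consistent

Under the 2:1 hypothesis (Σ ratio = 3, N = 261):
  tailless: 261 × 2/3 = 174
  tailed: 261 × 1/3 = 87
χ² = Σ (O − E)² / E
  tailless: (155 − 174)² / 174 = 2.0747
  tailed: (106 − 87)² / 87 = 4.1494
χ² = 2.0747 + 4.1494 = 6.2241 ≈ 6.224
Degrees of freedom = 2 − 1 = 1; critical value at α = 0.05 is 3.841.
Since 6.224 > 3.841, we reject the null hypothesis — the data do not fit the 2:1 ratio.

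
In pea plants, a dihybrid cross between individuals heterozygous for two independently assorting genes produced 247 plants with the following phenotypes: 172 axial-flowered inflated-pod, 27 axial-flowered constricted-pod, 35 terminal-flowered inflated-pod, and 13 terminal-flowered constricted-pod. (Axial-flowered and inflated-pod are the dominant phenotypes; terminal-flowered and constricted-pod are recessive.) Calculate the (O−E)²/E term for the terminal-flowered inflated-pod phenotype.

2.763

A dihybrid F₂ with independent assortment and complete dominance at both loci gives a 9:3:3:1 phenotypic ratio.
Under the 9:3:3:1 hypothesis (Σ ratio = 16, N = 247):
  axial-flowered inflated-pod: 247 × 9/16 = 138.9375
  axial-flowered constricted-pod: 247 × 3/16 = 46.3125
  terminal-flowered inflated-pod: 247 × 3/16 = 46.3125
  terminal-flowered constricted-pod: 247 × 1/16 = 15.4375
Contribution of terminal-flowered inflated-pod: (35 − 46.3125)² / 46.3125 = 2.7632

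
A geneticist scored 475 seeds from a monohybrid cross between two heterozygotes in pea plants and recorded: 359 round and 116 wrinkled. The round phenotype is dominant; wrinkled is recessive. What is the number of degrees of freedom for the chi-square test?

1

For a monohybrid cross between heterozygotes with complete dominance, the expected phenotypic ratio is 3:1.
A goodness-of-fit test with 2 phenotype classes has df = 2 − 1 = 1.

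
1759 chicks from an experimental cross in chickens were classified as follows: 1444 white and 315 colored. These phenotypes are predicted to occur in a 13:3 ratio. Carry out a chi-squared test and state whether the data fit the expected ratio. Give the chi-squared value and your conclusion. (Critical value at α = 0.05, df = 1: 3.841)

Total ratio parts = 16. Expected numbers out of 1759:
  white: 1759 × 13/16 = 1429.1875
  colored: 1759 × 3/16 = 329.8125
χ² = Σ (O − E)² / E
  white: (1444 − 1429.1875)² / 1429.1875 = 0.1535
  colored: (315 − 329.8125)² / 329.8125 = 0.6653
χ² = 0.1535 + 0.6653 = 0.8188 ≈ 0.819
Degrees of freedom = 2 − 1 = 1; critical value at α = 0.05 is 3.841.
Since 0.819 < 3.841, we fail to reject the null hypothesis — the data are consistent with the 13:3 ratio.

0.819; consistent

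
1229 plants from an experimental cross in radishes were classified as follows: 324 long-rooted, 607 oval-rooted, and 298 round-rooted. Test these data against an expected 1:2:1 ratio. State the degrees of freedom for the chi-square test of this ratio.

A goodness-of-fit test with 3 phenotype classes has df = 3 − 1 = 2.

2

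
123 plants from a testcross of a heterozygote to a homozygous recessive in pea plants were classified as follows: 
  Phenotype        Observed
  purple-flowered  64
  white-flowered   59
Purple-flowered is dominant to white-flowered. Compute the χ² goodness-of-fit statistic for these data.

0.203

A testcross of a heterozygote (Aa × aa) gives a 1:1 phenotypic ratio.
Under the 1:1 hypothesis (Σ ratio = 2, N = 123):
  purple-flowered: 123 × 1/2 = 61.5
  white-flowered: 123 × 1/2 = 61.5
χ² = Σ (O − E)² / E
  purple-flowered: (64 − 61.5)² / 61.5 = 0.1016
  white-flowered: (59 − 61.5)² / 61.5 = 0.1016
χ² = 0.1016 + 0.1016 = 0.2032 ≈ 0.203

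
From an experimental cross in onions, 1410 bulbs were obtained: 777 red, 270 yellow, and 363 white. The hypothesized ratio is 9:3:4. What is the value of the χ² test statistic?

Total ratio parts = 16. Expected numbers out of 1410:
  red: 1410 × 9/16 = 793.125
  yellow: 1410 × 3/16 = 264.375
  white: 1410 × 4/16 = 352.5
χ² = Σ (O − E)² / E
  red: (777 − 793.125)² / 793.125 = 0.3278
  yellow: (270 − 264.375)² / 264.375 = 0.1197
  white: (363 − 352.5)² / 352.5 = 0.3128
χ² = 0.3278 + 0.1197 + 0.3128 = 0.7603 ≈ 0.760

0.760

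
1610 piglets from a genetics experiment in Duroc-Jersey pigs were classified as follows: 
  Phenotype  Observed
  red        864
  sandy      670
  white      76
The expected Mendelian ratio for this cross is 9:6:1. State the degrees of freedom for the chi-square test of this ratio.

A goodness-of-fit test with 3 phenotype classes has df = 3 − 1 = 2.

2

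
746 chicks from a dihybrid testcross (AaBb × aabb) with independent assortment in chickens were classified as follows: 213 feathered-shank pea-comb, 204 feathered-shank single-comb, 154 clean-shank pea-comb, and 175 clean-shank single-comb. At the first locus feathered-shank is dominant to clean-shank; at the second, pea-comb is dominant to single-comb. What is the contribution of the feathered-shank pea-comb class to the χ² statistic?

3.765

A dihybrid testcross with independent assortment gives a 1:1:1:1 ratio.
Total ratio parts = 4. Expected numbers out of 746:
  feathered-shank pea-comb: 746 × 1/4 = 186.5
  feathered-shank single-comb: 746 × 1/4 = 186.5
  clean-shank pea-comb: 746 × 1/4 = 186.5
  clean-shank single-comb: 746 × 1/4 = 186.5
Contribution of feathered-shank pea-comb: (213 − 186.5)² / 186.5 = 3.7654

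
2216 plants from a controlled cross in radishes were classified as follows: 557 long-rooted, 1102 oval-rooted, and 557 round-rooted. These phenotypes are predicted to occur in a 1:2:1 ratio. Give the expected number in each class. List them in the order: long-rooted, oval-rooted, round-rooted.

Under the 1:2:1 hypothesis (Σ ratio = 4, N = 2216):
  long-rooted: 2216 × 1/4 = 554
  oval-rooted: 2216 × 2/4 = 1108
  round-rooted: 2216 × 1/4 = 554

554, 1108, 554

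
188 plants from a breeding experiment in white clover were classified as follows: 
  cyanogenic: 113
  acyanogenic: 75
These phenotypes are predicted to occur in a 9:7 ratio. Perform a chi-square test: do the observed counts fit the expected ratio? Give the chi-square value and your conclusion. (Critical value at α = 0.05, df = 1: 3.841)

The 9:7 ratio has 16 parts, so with N = 188 the expected counts are:
  cyanogenic: 188 × 9/16 = 105.75
  acyanogenic: 188 × 7/16 = 82.25
χ² = Σ (O − E)² / E
  cyanogenic: (113 − 105.75)² / 105.75 = 0.4970
  acyanogenic: (75 − 82.25)² / 82.25 = 0.6391
χ² = 0.4970 + 0.6391 = 1.1361 ≈ 1.136
Degrees of freedom = 2 − 1 = 1; critical value at α = 0.05 is 3.841.
Since 1.136 < 3.841, we fail to reject the null hypothesis — the data are consistent with the 9:7 ratio.

1.136; consistent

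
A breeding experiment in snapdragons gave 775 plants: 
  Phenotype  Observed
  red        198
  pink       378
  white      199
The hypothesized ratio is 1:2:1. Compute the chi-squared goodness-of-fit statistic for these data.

0.468

Under the 1:2:1 hypothesis (Σ ratio = 4, N = 775):
  red: 775 × 1/4 = 193.75
  pink: 775 × 2/4 = 387.5
  white: 775 × 1/4 = 193.75
χ² = Σ (O − E)² / E
  red: (198 − 193.75)² / 193.75 = 0.0932
  pink: (378 − 387.5)² / 387.5 = 0.2329
  white: (199 − 193.75)² / 193.75 = 0.1423
χ² = 0.0932 + 0.2329 + 0.1423 = 0.4684 ≈ 0.468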